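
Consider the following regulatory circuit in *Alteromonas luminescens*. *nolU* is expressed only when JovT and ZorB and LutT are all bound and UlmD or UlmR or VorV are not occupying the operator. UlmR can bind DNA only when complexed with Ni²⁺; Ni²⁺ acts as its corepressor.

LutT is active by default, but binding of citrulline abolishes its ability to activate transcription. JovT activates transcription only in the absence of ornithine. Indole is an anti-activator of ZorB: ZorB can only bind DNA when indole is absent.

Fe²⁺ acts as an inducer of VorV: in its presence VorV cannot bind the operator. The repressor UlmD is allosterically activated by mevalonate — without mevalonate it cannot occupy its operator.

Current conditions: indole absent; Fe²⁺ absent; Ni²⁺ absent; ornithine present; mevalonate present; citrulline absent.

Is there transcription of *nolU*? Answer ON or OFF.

OFF

Ornithine is present, so JovT is inactive.
Mevalonate is present, so UlmD is active.
Ni²⁺ is absent, so UlmR is inactive.
Fe²⁺ is absent, so VorV is active.
Indole is absent, so ZorB is active.
Citrulline is absent, so LutT is active.
With repressor UlmD bound, *nolU* is not transcribed.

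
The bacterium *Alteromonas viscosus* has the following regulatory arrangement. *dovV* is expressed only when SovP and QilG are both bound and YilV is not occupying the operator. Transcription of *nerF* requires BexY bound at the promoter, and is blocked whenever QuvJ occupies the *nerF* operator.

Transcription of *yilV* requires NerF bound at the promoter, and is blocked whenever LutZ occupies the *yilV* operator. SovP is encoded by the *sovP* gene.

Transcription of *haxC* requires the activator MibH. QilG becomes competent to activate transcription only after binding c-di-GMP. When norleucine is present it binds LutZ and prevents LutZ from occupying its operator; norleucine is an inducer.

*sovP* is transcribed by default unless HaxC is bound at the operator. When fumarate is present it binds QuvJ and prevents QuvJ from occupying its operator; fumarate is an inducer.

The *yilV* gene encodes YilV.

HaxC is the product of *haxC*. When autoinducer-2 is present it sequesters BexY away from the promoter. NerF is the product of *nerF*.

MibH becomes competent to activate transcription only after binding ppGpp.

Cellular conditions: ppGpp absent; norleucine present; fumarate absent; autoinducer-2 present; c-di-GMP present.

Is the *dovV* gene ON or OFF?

ON

ppGpp is absent, so MibH is inactive.
Required activator MibH is absent, so *haxC* is not transcribed.
So HaxC is not produced.
With no repressor bound, *sovP* is transcribed.
So SovP is produced and active.
Norleucine is present, so LutZ is inactive.
Autoinducer-2 is present, so BexY is inactive.
Fumarate is absent, so QuvJ is active.
With repressor QuvJ bound, *nerF* is not transcribed.
So NerF is not produced.
Required activator NerF is absent, so *yilV* is not transcribed.
So YilV is not produced.
c-di-GMP is present, so QilG is active.
No repressor is bound and SovP and QilG are active, so *dovV* is transcribed.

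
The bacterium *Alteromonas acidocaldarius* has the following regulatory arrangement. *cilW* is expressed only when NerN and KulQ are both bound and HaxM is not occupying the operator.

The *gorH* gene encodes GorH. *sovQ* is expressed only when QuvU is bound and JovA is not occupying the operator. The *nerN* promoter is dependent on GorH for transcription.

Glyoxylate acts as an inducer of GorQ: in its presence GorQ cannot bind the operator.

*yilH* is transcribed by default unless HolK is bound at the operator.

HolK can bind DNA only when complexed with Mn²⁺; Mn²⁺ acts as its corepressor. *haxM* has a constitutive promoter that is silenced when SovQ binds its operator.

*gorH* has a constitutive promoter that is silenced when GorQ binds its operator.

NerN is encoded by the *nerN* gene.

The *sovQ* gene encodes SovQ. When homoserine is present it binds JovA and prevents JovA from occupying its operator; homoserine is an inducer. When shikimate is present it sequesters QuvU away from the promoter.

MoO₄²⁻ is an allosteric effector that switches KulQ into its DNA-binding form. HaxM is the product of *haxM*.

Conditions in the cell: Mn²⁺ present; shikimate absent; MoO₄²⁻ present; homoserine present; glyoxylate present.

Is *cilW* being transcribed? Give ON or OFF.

ON

Homoserine is present, so JovA is inactive.
Shikimate is absent, so QuvU is active.
No repressor is bound and QuvU is active, so *sovQ* is transcribed.
So SovQ is produced and active.
With repressor SovQ bound, *haxM* is not transcribed.
So HaxM is not produced.
Glyoxylate is present, so GorQ is inactive.
With no repressor bound, *gorH* is transcribed.
So GorH is produced and active.
No repressor is bound and GorH is active, so *nerN* is transcribed.
So NerN is produced and active.
MoO₄²⁻ is present, so KulQ is active.
No repressor is bound and NerN and KulQ are active, so *cilW* is transcribed.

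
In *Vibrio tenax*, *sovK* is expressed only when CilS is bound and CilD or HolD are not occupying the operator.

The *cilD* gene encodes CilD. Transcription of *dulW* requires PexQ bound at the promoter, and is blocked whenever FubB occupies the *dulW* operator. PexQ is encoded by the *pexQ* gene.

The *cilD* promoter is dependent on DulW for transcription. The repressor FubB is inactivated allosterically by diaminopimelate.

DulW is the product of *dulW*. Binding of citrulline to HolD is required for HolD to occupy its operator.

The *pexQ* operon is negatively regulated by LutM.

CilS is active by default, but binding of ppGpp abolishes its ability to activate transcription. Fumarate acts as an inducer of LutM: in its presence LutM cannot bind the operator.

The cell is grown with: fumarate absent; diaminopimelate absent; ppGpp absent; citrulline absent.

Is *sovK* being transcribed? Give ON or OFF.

ON

ppGpp is absent, so CilS is active.
Fumarate is absent, so LutM is active.
With repressor LutM bound, *pexQ* is not transcribed.
So PexQ is not produced.
Diaminopimelate is absent, so FubB is active.
With repressor FubB bound, *dulW* is not transcribed.
So DulW is not produced.
Required activator DulW is absent, so *cilD* is not transcribed.
So CilD is not produced.
Citrulline is absent, so HolD is inactive.
No repressor is bound and CilS is active, so *sovK* is transcribed.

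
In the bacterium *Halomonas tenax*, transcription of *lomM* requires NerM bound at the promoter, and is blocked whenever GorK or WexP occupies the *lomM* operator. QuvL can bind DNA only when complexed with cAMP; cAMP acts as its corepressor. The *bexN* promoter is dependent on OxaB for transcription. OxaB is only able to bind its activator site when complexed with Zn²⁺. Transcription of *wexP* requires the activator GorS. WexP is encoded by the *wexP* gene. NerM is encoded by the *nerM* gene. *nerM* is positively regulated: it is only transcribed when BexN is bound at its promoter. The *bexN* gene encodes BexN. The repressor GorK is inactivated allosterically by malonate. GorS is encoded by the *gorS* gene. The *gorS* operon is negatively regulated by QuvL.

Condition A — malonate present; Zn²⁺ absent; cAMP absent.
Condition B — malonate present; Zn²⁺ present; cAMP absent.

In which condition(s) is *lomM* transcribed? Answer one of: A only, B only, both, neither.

neither

Condition A:
Malonate is present, so GorK is inactive.
Zn²⁺ is absent, so OxaB is inactive.
Required activator OxaB is absent, so *bexN* is not transcribed.
So BexN is not produced.
Required activator BexN is absent, so *nerM* is not transcribed.
So NerM is not produced.
cAMP is absent, so QuvL is inactive.
With no repressor bound, *gorS* is transcribed.
So GorS is produced and active.
No repressor is bound and GorS is active, so *wexP* is transcribed.
So WexP is produced and active.
With repressor WexP bound, *lomM* is not transcribed.
→ *lomM* is OFF in A.
Condition B:
Malonate is present, so GorK is inactive.
Zn²⁺ is present, so OxaB is active.
No repressor is bound and OxaB is active, so *bexN* is transcribed.
So BexN is produced and active.
No repressor is bound and BexN is active, so *nerM* is transcribed.
So NerM is produced and active.
cAMP is absent, so QuvL is inactive.
With no repressor bound, *gorS* is transcribed.
So GorS is produced and active.
No repressor is bound and GorS is active, so *wexP* is transcribed.
So WexP is produced and active.
With repressor WexP bound, *lomM* is not transcribed.
→ *lomM* is OFF in B.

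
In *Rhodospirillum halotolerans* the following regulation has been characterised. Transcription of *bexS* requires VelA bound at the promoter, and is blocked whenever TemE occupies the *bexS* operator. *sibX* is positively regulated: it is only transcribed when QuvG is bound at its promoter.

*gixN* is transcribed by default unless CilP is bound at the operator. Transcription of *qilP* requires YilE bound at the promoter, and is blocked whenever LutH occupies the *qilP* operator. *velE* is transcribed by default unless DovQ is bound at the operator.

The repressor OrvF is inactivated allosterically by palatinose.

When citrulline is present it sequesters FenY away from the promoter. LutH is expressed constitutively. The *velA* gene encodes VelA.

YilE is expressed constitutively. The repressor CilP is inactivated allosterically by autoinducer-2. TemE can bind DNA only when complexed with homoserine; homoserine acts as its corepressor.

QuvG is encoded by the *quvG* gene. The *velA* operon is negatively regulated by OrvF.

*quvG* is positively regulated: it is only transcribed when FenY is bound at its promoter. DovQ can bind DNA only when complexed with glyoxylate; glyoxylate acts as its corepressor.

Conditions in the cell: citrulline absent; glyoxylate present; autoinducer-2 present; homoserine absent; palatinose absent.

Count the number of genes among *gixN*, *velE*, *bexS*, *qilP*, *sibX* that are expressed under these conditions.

Autoinducer-2 is present, so CilP is inactive.
With no repressor bound, *gixN* is transcribed.
→ *gixN* is ON.
Glyoxylate is present, so DovQ is active.
With repressor DovQ bound, *velE* is not transcribed.
→ *velE* is OFF.
Homoserine is absent, so TemE is inactive.
Palatinose is absent, so OrvF is active.
With repressor OrvF bound, *velA* is not transcribed.
So VelA is not produced.
Required activator VelA is absent, so *bexS* is not transcribed.
→ *bexS* is OFF.
YilE is produced constitutively and is active.
LutH is produced constitutively and is active.
With repressor LutH bound, *qilP* is not transcribed.
→ *qilP* is OFF.
Citrulline is absent, so FenY is active.
No repressor is bound and FenY is active, so *quvG* is transcribed.
So QuvG is produced and active.
No repressor is bound and QuvG is active, so *sibX* is transcribed.
→ *sibX* is ON.
2 of the 5 genes are transcribed.

2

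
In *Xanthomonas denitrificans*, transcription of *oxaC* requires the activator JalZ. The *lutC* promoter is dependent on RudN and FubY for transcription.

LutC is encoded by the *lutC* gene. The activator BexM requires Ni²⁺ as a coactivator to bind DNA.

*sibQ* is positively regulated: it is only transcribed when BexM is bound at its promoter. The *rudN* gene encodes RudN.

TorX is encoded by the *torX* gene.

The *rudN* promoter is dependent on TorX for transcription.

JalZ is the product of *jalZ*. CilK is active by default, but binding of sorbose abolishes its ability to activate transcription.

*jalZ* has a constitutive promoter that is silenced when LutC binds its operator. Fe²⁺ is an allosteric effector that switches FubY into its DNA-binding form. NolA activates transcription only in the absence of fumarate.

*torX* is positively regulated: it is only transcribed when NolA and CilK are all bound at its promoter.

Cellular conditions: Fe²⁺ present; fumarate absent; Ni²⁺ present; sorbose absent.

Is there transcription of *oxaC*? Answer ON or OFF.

OFF

Fumarate is absent, so NolA is active.
Sorbose is absent, so CilK is active.
No repressor is bound and NolA and CilK are active, so *torX* is transcribed.
So TorX is produced and active.
No repressor is bound and TorX is active, so *rudN* is transcribed.
So RudN is produced and active.
Fe²⁺ is present, so FubY is active.
No repressor is bound and RudN and FubY are active, so *lutC* is transcribed.
So LutC is produced and active.
With repressor LutC bound, *jalZ* is not transcribed.
So JalZ is not produced.
Required activator JalZ is absent, so *oxaC* is not transcribed.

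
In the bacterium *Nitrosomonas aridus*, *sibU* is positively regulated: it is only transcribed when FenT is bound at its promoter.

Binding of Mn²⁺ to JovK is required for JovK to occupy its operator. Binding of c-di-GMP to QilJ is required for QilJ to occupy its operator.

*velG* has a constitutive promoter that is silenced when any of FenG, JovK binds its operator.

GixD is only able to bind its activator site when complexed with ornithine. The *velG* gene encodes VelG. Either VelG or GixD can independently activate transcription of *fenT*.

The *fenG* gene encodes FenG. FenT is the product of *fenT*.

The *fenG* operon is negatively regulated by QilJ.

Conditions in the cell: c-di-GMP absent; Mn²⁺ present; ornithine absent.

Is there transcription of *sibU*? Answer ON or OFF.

c-di-GMP is absent, so QilJ is inactive.
With no repressor bound, *fenG* is transcribed.
So FenG is produced and active.
Mn²⁺ is present, so JovK is active.
With repressor FenG bound, *velG* is not transcribed.
So VelG is not produced.
Ornithine is absent, so GixD is inactive.
No activator is available at the *fenT* promoter, so *fenT* is not transcribed.
So FenT is not produced.
Required activator FenT is absent, so *sibU* is not transcribed.

OFF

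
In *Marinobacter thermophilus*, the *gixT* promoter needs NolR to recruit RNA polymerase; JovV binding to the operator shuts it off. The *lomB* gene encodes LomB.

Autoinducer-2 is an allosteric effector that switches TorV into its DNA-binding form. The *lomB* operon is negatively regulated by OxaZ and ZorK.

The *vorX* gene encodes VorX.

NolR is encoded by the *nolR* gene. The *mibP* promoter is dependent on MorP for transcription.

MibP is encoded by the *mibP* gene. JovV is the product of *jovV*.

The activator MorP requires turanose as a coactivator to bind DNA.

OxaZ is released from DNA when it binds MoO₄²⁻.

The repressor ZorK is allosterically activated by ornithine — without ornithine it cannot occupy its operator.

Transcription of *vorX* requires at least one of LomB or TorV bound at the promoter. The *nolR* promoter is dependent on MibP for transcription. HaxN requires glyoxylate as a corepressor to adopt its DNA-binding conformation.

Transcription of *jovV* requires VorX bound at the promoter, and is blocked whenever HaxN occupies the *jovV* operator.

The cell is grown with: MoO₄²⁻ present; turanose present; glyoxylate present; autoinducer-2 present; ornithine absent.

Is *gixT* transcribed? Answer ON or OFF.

ON

Glyoxylate is present, so HaxN is active.
MoO₄²⁻ is present, so OxaZ is inactive.
Ornithine is absent, so ZorK is inactive.
With no repressor bound, *lomB* is transcribed.
So LomB is produced and active.
Autoinducer-2 is present, so TorV is active.
Activator LomB is present, so *vorX* is transcribed.
So VorX is produced and active.
With repressor HaxN bound, *jovV* is not transcribed.
So JovV is not produced.
Turanose is present, so MorP is active.
No repressor is bound and MorP is active, so *mibP* is transcribed.
So MibP is produced and active.
No repressor is bound and MibP is active, so *nolR* is transcribed.
So NolR is produced and active.
No repressor is bound and NolR is active, so *gixT* is transcribed.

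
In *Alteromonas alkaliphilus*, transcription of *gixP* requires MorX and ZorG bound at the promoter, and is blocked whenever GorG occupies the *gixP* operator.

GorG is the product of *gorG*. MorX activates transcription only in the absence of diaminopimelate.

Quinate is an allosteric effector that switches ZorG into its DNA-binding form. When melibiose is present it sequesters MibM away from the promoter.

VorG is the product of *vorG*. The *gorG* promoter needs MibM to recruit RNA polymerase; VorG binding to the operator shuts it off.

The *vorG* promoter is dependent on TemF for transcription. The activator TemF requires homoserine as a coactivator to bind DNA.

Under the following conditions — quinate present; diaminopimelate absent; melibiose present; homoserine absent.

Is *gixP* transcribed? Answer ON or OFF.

Homoserine is absent, so TemF is inactive.
Required activator TemF is absent, so *vorG* is not transcribed.
So VorG is not produced.
Melibiose is present, so MibM is inactive.
Required activator MibM is absent, so *gorG* is not transcribed.
So GorG is not produced.
Diaminopimelate is absent, so MorX is active.
Quinate is present, so ZorG is active.
No repressor is bound and MorX and ZorG are active, so *gixP* is transcribed.

ON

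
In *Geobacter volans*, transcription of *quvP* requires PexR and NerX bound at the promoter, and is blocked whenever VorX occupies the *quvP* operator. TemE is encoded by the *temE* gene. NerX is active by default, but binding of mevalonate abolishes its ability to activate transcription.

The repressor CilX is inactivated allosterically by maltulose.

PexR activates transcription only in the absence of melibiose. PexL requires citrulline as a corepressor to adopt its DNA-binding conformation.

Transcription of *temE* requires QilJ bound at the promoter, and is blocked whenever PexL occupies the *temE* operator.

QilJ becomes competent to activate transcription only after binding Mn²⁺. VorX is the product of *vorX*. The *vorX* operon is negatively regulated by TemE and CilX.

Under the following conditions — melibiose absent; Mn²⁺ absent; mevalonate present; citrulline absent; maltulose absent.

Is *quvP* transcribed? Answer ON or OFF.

OFF

Melibiose is absent, so PexR is active.
Citrulline is absent, so PexL is inactive.
Mn²⁺ is absent, so QilJ is inactive.
Required activator QilJ is absent, so *temE* is not transcribed.
So TemE is not produced.
Maltulose is absent, so CilX is active.
With repressor CilX bound, *vorX* is not transcribed.
So VorX is not produced.
Mevalonate is present, so NerX is inactive.
Required activator NerX is absent, so *quvP* is not transcribed.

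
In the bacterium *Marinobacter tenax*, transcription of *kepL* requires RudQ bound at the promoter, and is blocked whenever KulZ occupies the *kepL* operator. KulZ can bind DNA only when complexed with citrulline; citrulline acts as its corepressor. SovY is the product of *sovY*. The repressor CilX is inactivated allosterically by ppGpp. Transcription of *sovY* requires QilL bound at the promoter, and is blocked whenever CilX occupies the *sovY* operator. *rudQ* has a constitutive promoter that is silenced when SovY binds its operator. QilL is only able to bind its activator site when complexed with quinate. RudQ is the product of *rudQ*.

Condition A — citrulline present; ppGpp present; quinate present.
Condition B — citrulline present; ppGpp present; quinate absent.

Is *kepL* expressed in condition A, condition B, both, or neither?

neither

Condition A:
Citrulline is present, so KulZ is active.
ppGpp is present, so CilX is inactive.
Quinate is present, so QilL is active.
No repressor is bound and QilL is active, so *sovY* is transcribed.
So SovY is produced and active.
With repressor SovY bound, *rudQ* is not transcribed.
So RudQ is not produced.
With repressor KulZ bound, *kepL* is not transcribed.
→ *kepL* is OFF in A.
Condition B:
Citrulline is present, so KulZ is active.
ppGpp is present, so CilX is inactive.
Quinate is absent, so QilL is inactive.
Required activator QilL is absent, so *sovY* is not transcribed.
So SovY is not produced.
With no repressor bound, *rudQ* is transcribed.
So RudQ is produced and active.
With repressor KulZ bound, *kepL* is not transcribed.
→ *kepL* is OFF in B.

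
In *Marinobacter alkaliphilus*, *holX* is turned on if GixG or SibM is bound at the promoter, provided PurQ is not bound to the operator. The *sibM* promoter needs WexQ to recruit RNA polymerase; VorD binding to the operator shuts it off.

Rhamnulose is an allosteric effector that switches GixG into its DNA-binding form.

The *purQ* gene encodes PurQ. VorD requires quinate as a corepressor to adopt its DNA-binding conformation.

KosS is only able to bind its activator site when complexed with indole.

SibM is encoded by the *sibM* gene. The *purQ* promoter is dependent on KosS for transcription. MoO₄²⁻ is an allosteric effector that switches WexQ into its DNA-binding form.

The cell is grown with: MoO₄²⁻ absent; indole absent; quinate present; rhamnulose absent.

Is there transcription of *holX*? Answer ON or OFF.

Rhamnulose is absent, so GixG is inactive.
Indole is absent, so KosS is inactive.
Required activator KosS is absent, so *purQ* is not transcribed.
So PurQ is not produced.
Quinate is present, so VorD is active.
MoO₄²⁻ is absent, so WexQ is inactive.
With repressor VorD bound, *sibM* is not transcribed.
So SibM is not produced.
No activator is available at the *holX* promoter, so *holX* is not transcribed.

OFF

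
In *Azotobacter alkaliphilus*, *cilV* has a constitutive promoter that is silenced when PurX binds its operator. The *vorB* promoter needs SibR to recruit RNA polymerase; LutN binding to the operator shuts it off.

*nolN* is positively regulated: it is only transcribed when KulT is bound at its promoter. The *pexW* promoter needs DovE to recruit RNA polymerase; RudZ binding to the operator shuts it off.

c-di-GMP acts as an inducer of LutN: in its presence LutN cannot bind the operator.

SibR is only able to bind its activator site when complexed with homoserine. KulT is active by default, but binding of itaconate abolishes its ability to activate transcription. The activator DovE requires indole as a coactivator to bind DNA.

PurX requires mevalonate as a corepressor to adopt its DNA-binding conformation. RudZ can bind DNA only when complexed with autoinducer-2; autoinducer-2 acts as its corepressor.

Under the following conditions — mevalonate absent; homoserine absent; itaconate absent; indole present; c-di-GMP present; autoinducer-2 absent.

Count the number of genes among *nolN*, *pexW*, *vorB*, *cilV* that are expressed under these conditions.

3

Itaconate is absent, so KulT is active.
No repressor is bound and KulT is active, so *nolN* is transcribed.
→ *nolN* is ON.
Indole is present, so DovE is active.
Autoinducer-2 is absent, so RudZ is inactive.
No repressor is bound and DovE is active, so *pexW* is transcribed.
→ *pexW* is ON.
c-di-GMP is present, so LutN is inactive.
Homoserine is absent, so SibR is inactive.
Required activator SibR is absent, so *vorB* is not transcribed.
→ *vorB* is OFF.
Mevalonate is absent, so PurX is inactive.
With no repressor bound, *cilV* is transcribed.
→ *cilV* is ON.
3 of the 4 genes are transcribed.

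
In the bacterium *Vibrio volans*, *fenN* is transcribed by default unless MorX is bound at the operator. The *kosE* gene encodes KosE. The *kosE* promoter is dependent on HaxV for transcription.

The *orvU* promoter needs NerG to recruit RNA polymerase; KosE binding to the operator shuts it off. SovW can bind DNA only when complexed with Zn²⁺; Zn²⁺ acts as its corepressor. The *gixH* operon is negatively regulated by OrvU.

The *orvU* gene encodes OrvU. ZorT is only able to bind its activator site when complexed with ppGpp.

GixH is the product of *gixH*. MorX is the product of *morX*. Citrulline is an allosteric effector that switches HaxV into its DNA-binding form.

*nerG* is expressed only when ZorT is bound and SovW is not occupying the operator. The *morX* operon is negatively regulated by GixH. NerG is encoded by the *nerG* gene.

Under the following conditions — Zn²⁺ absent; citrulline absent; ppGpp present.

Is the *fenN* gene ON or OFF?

OFF

ppGpp is present, so ZorT is active.
Zn²⁺ is absent, so SovW is inactive.
No repressor is bound and ZorT is active, so *nerG* is transcribed.
So NerG is produced and active.
Citrulline is absent, so HaxV is inactive.
Required activator HaxV is absent, so *kosE* is not transcribed.
So KosE is not produced.
No repressor is bound and NerG is active, so *orvU* is transcribed.
So OrvU is produced and active.
With repressor OrvU bound, *gixH* is not transcribed.
So GixH is not produced.
With no repressor bound, *morX* is transcribed.
So MorX is produced and active.
With repressor MorX bound, *fenN* is not transcribed.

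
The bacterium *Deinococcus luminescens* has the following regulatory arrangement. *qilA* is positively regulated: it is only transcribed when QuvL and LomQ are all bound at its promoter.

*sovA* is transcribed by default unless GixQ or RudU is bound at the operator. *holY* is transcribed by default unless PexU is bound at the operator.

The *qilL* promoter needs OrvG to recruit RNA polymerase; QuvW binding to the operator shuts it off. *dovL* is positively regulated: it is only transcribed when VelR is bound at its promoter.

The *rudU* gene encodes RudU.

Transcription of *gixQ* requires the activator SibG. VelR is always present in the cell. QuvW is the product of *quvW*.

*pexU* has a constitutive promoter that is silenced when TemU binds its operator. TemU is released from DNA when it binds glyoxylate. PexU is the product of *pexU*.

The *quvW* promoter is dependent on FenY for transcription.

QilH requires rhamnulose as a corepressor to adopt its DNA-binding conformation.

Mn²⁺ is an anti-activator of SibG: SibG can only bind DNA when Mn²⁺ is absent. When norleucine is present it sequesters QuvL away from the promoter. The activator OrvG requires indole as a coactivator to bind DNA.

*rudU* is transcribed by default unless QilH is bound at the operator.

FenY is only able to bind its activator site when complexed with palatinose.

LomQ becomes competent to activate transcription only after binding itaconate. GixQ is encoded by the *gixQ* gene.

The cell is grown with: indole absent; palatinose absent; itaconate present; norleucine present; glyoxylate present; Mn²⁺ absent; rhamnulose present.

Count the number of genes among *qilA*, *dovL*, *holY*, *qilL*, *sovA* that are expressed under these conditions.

Norleucine is present, so QuvL is inactive.
Itaconate is present, so LomQ is active.
Required activator QuvL is absent, so *qilA* is not transcribed.
→ *qilA* is OFF.
VelR is produced constitutively and is active.
No repressor is bound and VelR is active, so *dovL* is transcribed.
→ *dovL* is ON.
Glyoxylate is present, so TemU is inactive.
With no repressor bound, *pexU* is transcribed.
So PexU is produced and active.
With repressor PexU bound, *holY* is not transcribed.
→ *holY* is OFF.
Palatinose is absent, so FenY is inactive.
Required activator FenY is absent, so *quvW* is not transcribed.
So QuvW is not produced.
Indole is absent, so OrvG is inactive.
Required activator OrvG is absent, so *qilL* is not transcribed.
→ *qilL* is OFF.
Mn²⁺ is absent, so SibG is active.
No repressor is bound and SibG is active, so *gixQ* is transcribed.
So GixQ is produced and active.
Rhamnulose is present, so QilH is active.
With repressor QilH bound, *rudU* is not transcribed.
So RudU is not produced.
With repressor GixQ bound, *sovA* is not transcribed.
→ *sovA* is OFF.
1 of the 5 genes is transcribed.

1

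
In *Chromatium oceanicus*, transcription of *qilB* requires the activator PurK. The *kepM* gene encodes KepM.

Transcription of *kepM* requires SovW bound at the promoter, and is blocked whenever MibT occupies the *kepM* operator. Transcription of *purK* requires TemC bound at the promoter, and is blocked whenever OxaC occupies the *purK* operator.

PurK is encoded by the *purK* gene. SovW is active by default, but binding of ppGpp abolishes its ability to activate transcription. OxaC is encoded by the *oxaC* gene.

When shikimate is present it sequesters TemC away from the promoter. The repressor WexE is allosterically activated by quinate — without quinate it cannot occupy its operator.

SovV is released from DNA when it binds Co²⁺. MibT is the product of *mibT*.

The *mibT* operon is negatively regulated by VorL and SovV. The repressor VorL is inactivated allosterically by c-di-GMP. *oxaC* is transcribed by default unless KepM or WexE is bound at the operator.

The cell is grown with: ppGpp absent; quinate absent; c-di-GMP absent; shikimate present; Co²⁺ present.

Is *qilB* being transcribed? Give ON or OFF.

c-di-GMP is absent, so VorL is active.
Co²⁺ is present, so SovV is inactive.
With repressor VorL bound, *mibT* is not transcribed.
So MibT is not produced.
ppGpp is absent, so SovW is active.
No repressor is bound and SovW is active, so *kepM* is transcribed.
So KepM is produced and active.
Quinate is absent, so WexE is inactive.
With repressor KepM bound, *oxaC* is not transcribed.
So OxaC is not produced.
Shikimate is present, so TemC is inactive.
Required activator TemC is absent, so *purK* is not transcribed.
So PurK is not produced.
Required activator PurK is absent, so *qilB* is not transcribed.

OFF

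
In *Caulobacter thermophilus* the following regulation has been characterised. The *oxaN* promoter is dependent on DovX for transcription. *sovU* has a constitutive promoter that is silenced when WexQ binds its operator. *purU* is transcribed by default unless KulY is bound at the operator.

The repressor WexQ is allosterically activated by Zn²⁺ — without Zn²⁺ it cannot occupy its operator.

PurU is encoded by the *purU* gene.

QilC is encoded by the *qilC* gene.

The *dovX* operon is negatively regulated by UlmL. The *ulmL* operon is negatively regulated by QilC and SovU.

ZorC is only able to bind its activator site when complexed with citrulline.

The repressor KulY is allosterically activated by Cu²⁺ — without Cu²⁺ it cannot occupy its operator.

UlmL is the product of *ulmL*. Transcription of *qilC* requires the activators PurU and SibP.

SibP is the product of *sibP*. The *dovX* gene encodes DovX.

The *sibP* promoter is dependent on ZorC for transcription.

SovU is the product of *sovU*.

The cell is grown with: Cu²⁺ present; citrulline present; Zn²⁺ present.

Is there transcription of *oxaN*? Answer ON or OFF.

OFF

Cu²⁺ is present, so KulY is active.
With repressor KulY bound, *purU* is not transcribed.
So PurU is not produced.
Citrulline is present, so ZorC is active.
No repressor is bound and ZorC is active, so *sibP* is transcribed.
So SibP is produced and active.
Required activator PurU is absent, so *qilC* is not transcribed.
So QilC is not produced.
Zn²⁺ is present, so WexQ is active.
With repressor WexQ bound, *sovU* is not transcribed.
So SovU is not produced.
With no repressor bound, *ulmL* is transcribed.
So UlmL is produced and active.
With repressor UlmL bound, *dovX* is not transcribed.
So DovX is not produced.
Required activator DovX is absent, so *oxaN* is not transcribed.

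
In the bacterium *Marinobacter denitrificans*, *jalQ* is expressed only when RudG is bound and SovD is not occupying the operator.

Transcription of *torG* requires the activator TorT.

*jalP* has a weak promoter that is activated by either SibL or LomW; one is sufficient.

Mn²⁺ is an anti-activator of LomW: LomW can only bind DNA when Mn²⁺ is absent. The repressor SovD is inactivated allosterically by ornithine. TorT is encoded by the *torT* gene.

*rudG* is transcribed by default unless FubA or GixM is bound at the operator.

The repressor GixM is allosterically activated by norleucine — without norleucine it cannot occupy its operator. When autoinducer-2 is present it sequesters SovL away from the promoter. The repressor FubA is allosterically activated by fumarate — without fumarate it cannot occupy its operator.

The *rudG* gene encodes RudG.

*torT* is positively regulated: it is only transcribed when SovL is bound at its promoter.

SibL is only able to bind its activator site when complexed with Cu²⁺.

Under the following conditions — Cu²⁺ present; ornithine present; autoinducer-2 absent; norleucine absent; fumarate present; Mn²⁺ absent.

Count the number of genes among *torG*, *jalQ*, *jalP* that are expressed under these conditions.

Autoinducer-2 is absent, so SovL is active.
No repressor is bound and SovL is active, so *torT* is transcribed.
So TorT is produced and active.
No repressor is bound and TorT is active, so *torG* is transcribed.
→ *torG* is ON.
Fumarate is present, so FubA is active.
Norleucine is absent, so GixM is inactive.
With repressor FubA bound, *rudG* is not transcribed.
So RudG is not produced.
Ornithine is present, so SovD is inactive.
Required activator RudG is absent, so *jalQ* is not transcribed.
→ *jalQ* is OFF.
Cu²⁺ is present, so SibL is active.
Mn²⁺ is absent, so LomW is active.
Activator SibL is present, so *jalP* is transcribed.
→ *jalP* is ON.
2 of the 3 genes are transcribed.

2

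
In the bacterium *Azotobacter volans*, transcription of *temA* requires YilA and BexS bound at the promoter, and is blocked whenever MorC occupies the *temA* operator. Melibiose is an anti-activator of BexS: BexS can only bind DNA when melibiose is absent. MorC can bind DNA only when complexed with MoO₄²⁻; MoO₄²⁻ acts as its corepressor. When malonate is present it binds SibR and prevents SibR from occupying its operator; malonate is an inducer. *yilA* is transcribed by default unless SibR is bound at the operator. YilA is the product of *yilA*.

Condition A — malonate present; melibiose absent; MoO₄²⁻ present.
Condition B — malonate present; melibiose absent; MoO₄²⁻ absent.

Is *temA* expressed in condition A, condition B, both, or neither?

Condition A:
Malonate is present, so SibR is inactive.
With no repressor bound, *yilA* is transcribed.
So YilA is produced and active.
Melibiose is absent, so BexS is active.
MoO₄²⁻ is present, so MorC is active.
With repressor MorC bound, *temA* is not transcribed.
→ *temA* is OFF in A.
Condition B:
Malonate is present, so SibR is inactive.
With no repressor bound, *yilA* is transcribed.
So YilA is produced and active.
Melibiose is absent, so BexS is active.
MoO₄²⁻ is absent, so MorC is inactive.
No repressor is bound and YilA and BexS are active, so *temA* is transcribed.
→ *temA* is ON in B.

B only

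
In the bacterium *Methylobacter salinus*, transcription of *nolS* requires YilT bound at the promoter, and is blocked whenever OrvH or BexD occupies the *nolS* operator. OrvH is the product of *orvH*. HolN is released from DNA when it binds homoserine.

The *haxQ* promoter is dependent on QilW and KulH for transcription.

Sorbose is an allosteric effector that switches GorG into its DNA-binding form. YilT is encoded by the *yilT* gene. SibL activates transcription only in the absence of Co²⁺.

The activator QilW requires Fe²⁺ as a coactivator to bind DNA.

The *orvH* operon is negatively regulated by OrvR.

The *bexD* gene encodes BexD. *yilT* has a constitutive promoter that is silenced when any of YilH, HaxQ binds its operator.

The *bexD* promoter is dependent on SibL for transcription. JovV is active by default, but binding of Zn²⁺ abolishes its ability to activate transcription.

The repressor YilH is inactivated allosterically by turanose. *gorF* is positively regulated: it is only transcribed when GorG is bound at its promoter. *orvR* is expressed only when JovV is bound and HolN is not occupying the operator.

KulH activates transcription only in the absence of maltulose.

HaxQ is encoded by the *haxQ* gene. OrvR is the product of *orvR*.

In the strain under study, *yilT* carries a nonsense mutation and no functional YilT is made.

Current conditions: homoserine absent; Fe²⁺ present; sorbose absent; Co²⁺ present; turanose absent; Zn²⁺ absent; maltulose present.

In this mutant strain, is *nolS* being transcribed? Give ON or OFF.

OFF

Homoserine is absent, so HolN is active.
Zn²⁺ is absent, so JovV is active.
With repressor HolN bound, *orvR* is not transcribed.
So OrvR is not produced.
With no repressor bound, *orvH* is transcribed.
So OrvH is produced and active.
Co²⁺ is present, so SibL is inactive.
Required activator SibL is absent, so *bexD* is not transcribed.
So BexD is not produced.
YilT is non-functional in this strain, so it has no effect.
With repressor OrvH bound, *nolS* is not transcribed.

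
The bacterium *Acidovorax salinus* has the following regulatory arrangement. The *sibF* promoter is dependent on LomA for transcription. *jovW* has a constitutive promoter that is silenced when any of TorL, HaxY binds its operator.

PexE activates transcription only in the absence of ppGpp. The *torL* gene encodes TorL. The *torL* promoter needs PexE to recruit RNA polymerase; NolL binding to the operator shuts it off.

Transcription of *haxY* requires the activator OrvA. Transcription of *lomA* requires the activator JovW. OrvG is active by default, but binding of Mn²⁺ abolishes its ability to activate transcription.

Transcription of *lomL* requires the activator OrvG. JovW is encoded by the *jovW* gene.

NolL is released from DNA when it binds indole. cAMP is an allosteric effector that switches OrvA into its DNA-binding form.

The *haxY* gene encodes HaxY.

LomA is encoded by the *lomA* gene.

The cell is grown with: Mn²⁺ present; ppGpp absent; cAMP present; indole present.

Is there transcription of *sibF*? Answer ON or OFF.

OFF

Indole is present, so NolL is inactive.
ppGpp is absent, so PexE is active.
No repressor is bound and PexE is active, so *torL* is transcribed.
So TorL is produced and active.
cAMP is present, so OrvA is active.
No repressor is bound and OrvA is active, so *haxY* is transcribed.
So HaxY is produced and active.
With repressor TorL bound, *jovW* is not transcribed.
So JovW is not produced.
Required activator JovW is absent, so *lomA* is not transcribed.
So LomA is not produced.
Required activator LomA is absent, so *sibF* is not transcribed.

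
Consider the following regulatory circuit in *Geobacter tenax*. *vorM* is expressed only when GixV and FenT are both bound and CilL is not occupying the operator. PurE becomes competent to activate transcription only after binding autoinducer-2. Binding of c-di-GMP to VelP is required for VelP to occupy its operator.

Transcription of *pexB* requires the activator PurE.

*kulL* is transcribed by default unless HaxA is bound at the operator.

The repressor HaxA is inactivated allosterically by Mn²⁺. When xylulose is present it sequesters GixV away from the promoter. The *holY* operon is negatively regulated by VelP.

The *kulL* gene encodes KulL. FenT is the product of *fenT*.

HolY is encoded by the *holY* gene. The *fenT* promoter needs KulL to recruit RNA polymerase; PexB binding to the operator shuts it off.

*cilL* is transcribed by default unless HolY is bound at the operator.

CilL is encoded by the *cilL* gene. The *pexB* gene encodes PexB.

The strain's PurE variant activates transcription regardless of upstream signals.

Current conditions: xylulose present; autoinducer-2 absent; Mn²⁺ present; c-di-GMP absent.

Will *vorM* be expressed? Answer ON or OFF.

OFF

c-di-GMP is absent, so VelP is inactive.
With no repressor bound, *holY* is transcribed.
So HolY is produced and active.
With repressor HolY bound, *cilL* is not transcribed.
So CilL is not produced.
Xylulose is present, so GixV is inactive.
Mn²⁺ is present, so HaxA is inactive.
With no repressor bound, *kulL* is transcribed.
So KulL is produced and active.
PurE is constitutively active in this strain.
No repressor is bound and PurE is active, so *pexB* is transcribed.
So PexB is produced and active.
With repressor PexB bound, *fenT* is not transcribed.
So FenT is not produced.
Required activator GixV is absent, so *vorM* is not transcribed.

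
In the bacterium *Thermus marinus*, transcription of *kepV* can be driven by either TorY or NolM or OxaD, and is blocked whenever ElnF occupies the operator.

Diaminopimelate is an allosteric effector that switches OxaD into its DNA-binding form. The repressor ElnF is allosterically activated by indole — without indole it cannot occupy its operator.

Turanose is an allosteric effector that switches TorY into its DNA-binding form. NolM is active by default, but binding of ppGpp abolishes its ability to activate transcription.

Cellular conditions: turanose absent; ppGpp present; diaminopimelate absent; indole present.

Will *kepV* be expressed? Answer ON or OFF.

OFF

Indole is present, so ElnF is active.
Turanose is absent, so TorY is inactive.
ppGpp is present, so NolM is inactive.
Diaminopimelate is absent, so OxaD is inactive.
With repressor ElnF bound, *kepV* is not transcribed.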